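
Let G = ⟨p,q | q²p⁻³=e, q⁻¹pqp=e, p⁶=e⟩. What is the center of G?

An element z ∈ Z(G) iff z commutes with every generator.
For example p³ is central: (p³)·p = p⁴ = p·(p³); (p³)·q = q⁻¹ = q·(p³).
Whereas p ∉ Z(G) since p·q = pq ≠ p²q⁻¹ = q·p.
Checking each of the 12 elements this way gives Z(G) = {e, p³}, of order 2.

Answer: {e, p³}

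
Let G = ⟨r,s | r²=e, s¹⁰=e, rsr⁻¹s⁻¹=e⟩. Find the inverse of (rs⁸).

The order of (rs⁸) is 10 (smallest k with (rs⁸)ᵏ = e), so (rs⁸)⁻¹ = (rs⁸)⁹ = rs².
Check: (rs⁸) · (rs²) → (rs⁸) · r = s⁸;   (s⁸) · s² = e, giving e as required.

Answer: rs²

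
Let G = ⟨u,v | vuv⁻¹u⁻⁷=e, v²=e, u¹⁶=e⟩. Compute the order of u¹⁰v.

Compute successive powers until reaching e:
  (u¹⁰v)¹ = u¹⁰v, (u¹⁰v)² = e.
The smallest positive k with (u¹⁰v)ᵏ = e is 2.

Answer: 2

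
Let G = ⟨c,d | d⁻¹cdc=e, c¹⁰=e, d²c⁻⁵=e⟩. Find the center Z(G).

An element z ∈ Z(G) iff z commutes with every generator.
For example c⁵ is central: (c⁵)·c = c⁶ = c·(c⁵); (c⁵)·d = d⁻¹ = d·(c⁵).
Whereas c ∉ Z(G) since c·d = cd ≠ c⁴d⁻¹ = d·c.
Checking each of the 20 elements this way gives Z(G) = {e, c⁵}, of order 2.

Answer: {e, c⁵}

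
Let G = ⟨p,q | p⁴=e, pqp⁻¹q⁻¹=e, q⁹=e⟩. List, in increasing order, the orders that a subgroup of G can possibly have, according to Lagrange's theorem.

|G| = 36 = 2² · 3². By Lagrange's theorem the order of any subgroup divides 36; the divisors of 36 are 1, 2, 3, 4, 6, 9, 12, 18, 36.

Answer: 1, 2, 3, 4, 6, 9, 12, 18, 36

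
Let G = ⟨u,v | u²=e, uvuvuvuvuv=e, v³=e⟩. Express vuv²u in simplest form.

Multiply left to right, reducing at each step:
  v · u = vu
  (vu) · v² = vuv²
  (vuv²) · u = vuv²u

Answer: vuv²u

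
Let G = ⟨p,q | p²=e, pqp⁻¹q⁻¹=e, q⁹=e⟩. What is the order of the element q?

Compute successive powers until reaching e:
  q¹ = q, q² = q², q³ = q³, q⁴ = q⁴, q⁵ = q⁵, q⁶ = q⁶, q⁷ = q⁷, q⁸ = q⁸, q⁹ = e.
The smallest positive k with qᵏ = e is 9.

Answer: 9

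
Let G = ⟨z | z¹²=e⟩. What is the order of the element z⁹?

Compute successive powers until reaching e:
  (z⁹)¹ = z⁹, (z⁹)² = z⁶, (z⁹)³ = z³, (z⁹)⁴ = e.
The smallest positive k with (z⁹)ᵏ = e is 4.

Answer: 4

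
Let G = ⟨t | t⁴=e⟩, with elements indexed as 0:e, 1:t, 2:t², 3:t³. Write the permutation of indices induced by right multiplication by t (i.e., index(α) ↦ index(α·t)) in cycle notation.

(0 1 2 3)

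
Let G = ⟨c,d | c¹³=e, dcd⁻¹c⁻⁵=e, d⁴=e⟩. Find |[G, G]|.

G' = [G, G] is generated by all commutators. The generator-pair commutators are: [c, d] = c⁹.
The subgroup they normally generate is {e, c, c², c³, c⁴, c⁵, c⁶, c⁷, c⁸, c⁹, c¹⁰, c¹¹, c¹²}, of order 13.
Check: |G/G'| = 52/13 = 4 is the order of the abelianisation.

Answer: 13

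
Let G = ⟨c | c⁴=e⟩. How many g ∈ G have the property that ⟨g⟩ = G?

G is cyclic of order 4. An element generates G iff its order is 4, and a cyclic group of order 4 has exactly φ(4) = 2 such elements.

Answer: 2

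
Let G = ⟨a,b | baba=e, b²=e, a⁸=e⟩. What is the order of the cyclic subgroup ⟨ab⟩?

|⟨ab⟩| equals the order of ab. Compute successive powers until reaching e:
  (ab)¹ = ab, (ab)² = e.
The smallest positive k with (ab)ᵏ = e is 2, so |⟨ab⟩| = 2.

Answer: 2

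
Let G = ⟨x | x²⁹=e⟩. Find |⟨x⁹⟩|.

|⟨x⁹⟩| equals the order of x⁹. Compute successive powers until reaching e:
  (x⁹)¹ = x⁹, (x⁹)² = x¹⁸, (x⁹)³ = x²⁷, (x⁹)⁴ = x⁷, (x⁹)⁵ = x¹⁶, (x⁹)⁶ = x²⁵, (x⁹)⁷ = x⁵, (x⁹)⁸ = x¹⁴, (x⁹)⁹ = x²³, (x⁹)¹⁰ = x³, (x⁹)¹¹ = x¹², (x⁹)¹² = x²¹, (x⁹)¹³ = x, (x⁹)¹⁴ = x¹⁰, (x⁹)¹⁵ = x¹⁹, (x⁹)¹⁶ = x²⁸, (x⁹)¹⁷ = x⁸, (x⁹)¹⁸ = x¹⁷, (x⁹)¹⁹ = x²⁶, (x⁹)²⁰ = x⁶, (x⁹)²¹ = x¹⁵, (x⁹)²² = x²⁴, (x⁹)²³ = x⁴, (x⁹)²⁴ = x¹³, (x⁹)²⁵ = x²², (x⁹)²⁶ = x², (x⁹)²⁷ = x¹¹, (x⁹)²⁸ = x²⁰, (x⁹)²⁹ = e.
The smallest positive k with (x⁹)ᵏ = e is 29, so |⟨x⁹⟩| = 29.

Answer: 29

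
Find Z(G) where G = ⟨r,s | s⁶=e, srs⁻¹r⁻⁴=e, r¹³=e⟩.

An element z ∈ Z(G) iff z commutes with every generator.
For example e is central: e·r = r = r·e; e·s = s = s·e.
Whereas r ∉ Z(G) since r·s = rs ≠ r⁴s = s·r.
Checking each of the 78 elements this way gives Z(G) = {e}, of order 1.

Answer: {e}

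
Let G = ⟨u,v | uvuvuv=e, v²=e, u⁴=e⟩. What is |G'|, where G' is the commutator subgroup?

G' = [G, G] is generated by all commutators. The generator-pair commutators are: [u, v] = u²vu.
The subgroup they normally generate is {e, u², uv, vu³, u²vu, u³v, u²vu³, vu, uvu², vu²v, u²vu²v, u³vu²}, of order 12.
Check: |G/G'| = 24/12 = 2 is the order of the abelianisation.

Answer: 12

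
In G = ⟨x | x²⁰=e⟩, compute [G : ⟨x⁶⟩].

First find ord(x⁶) by computing successive powers:
  (x⁶)¹ = x⁶, (x⁶)² = x¹², (x⁶)³ = x¹⁸, (x⁶)⁴ = x⁴, (x⁶)⁵ = x¹⁰, (x⁶)⁶ = x¹⁶, (x⁶)⁷ = x², (x⁶)⁸ = x⁸, (x⁶)⁹ = x¹⁴, (x⁶)¹⁰ = e.
So |⟨x⁶⟩| = ord(x⁶) = 10. With |G| = 20, by Lagrange [G : ⟨x⁶⟩] = 20/10 = 2.

Answer: 2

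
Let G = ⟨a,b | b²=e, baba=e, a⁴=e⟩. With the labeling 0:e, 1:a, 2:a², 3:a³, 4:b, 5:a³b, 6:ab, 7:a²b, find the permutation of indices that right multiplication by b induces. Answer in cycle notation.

(0 4)(1 6)(2 7)(3 5)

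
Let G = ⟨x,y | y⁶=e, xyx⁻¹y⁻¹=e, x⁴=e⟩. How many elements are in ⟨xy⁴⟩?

|⟨xy⁴⟩| equals the order of xy⁴. Compute successive powers until reaching e:
  (xy⁴)¹ = xy⁴, (xy⁴)² = x²y², (xy⁴)³ = x³, (xy⁴)⁴ = y⁴, (xy⁴)⁵ = xy², (xy⁴)⁶ = x², (xy⁴)⁷ = x³y⁴, (xy⁴)⁸ = y², (xy⁴)⁹ = x, (xy⁴)¹⁰ = x²y⁴, (xy⁴)¹¹ = x³y², (xy⁴)¹² = e.
The smallest positive k with (xy⁴)ᵏ = e is 12, so |⟨xy⁴⟩| = 12.

Answer: 12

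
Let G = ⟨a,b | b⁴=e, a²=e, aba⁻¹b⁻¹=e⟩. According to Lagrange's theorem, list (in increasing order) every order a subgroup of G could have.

|G| = 8 = 2³. By Lagrange's theorem the order of any subgroup divides 8; the divisors of 8 are 1, 2, 4, 8.

Answer: 1, 2, 4, 8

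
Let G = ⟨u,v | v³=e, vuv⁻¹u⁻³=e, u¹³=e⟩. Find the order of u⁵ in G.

Compute successive powers until reaching e:
  (u⁵)¹ = u⁵, (u⁵)² = u¹⁰, (u⁵)³ = u², (u⁵)⁴ = u⁷, (u⁵)⁵ = u¹², (u⁵)⁶ = u⁴, (u⁵)⁷ = u⁹, (u⁵)⁸ = u, (u⁵)⁹ = u⁶, (u⁵)¹⁰ = u¹¹, (u⁵)¹¹ = u³, (u⁵)¹² = u⁸, (u⁵)¹³ = e.
The smallest positive k with (u⁵)ᵏ = e is 13.

Answer: 13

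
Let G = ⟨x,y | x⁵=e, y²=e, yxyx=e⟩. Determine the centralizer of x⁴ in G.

⟨x⁴⟩ ⊆ C_G(x⁴) since powers of x⁴ commute with x⁴; so |C_G(x⁴)| ≥ |⟨x⁴⟩| = 5.
By orbit–stabilizer, |C_G(x⁴)| = |G| / |conj. class of x⁴| = 10 / 2 = 5.
The 5 elements commuting with x⁴ are {e, x, x², x³, x⁴}.

Answer: {e, x, x², x³, x⁴}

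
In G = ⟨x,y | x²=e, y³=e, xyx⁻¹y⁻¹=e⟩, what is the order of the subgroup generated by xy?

|⟨xy⟩| equals the order of xy. Compute successive powers until reaching e:
  (xy)¹ = xy, (xy)² = y², (xy)³ = x, (xy)⁴ = y, (xy)⁵ = xy², (xy)⁶ = e.
The smallest positive k with (xy)ᵏ = e is 6, so |⟨xy⟩| = 6.

Answer: 6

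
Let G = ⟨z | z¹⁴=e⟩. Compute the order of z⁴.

Compute successive powers until reaching e:
  (z⁴)¹ = z⁴, (z⁴)² = z⁸, (z⁴)³ = z¹², (z⁴)⁴ = z², (z⁴)⁵ = z⁶, (z⁴)⁶ = z¹⁰, (z⁴)⁷ = e.
The smallest positive k with (z⁴)ᵏ = e is 7.

Answer: 7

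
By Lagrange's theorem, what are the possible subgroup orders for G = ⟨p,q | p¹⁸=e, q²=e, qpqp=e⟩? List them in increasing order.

|G| = 36 = 2² · 3². By Lagrange's theorem the order of any subgroup divides 36; the divisors of 36 are 1, 2, 3, 4, 6, 9, 12, 18, 36.

Answer: 1, 2, 3, 4, 6, 9, 12, 18, 36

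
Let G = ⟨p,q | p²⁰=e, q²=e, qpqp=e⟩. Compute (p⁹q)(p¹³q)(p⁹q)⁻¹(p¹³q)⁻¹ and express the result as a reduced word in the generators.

[(p⁹q), (p¹³q)] = (p⁹q)·(p¹³q)·(p⁹q)⁻¹·(p¹³q)⁻¹.
  (p⁹q) · (p¹³q) = p¹⁶
  (p¹⁶) · (p⁹q) = p⁵q
  (p⁵q) · (p¹³q) = p¹²

Answer: p¹²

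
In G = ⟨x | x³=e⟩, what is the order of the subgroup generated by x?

|⟨x⟩| equals the order of x. Compute successive powers until reaching e:
  x¹ = x, x² = x², x³ = e.
The smallest positive k with xᵏ = e is 3, so |⟨x⟩| = 3.

Answer: 3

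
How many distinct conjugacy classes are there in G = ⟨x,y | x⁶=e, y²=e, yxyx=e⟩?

The conjugacy classes (representative and size) are:
  [e] (size 1), [x⁵] (size 2), [x⁴] (size 2), [x³] (size 1), [y] (size 3), [x³y] (size 3).
Class equation: 1 + 2 + 2 + 1 + 3 + 3 = 12 = |G|. So G has 6 conjugacy classes.

Answer: 6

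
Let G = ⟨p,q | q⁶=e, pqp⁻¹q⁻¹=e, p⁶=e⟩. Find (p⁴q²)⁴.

Compute successive powers of (p⁴q²), reducing at each step:
  (p⁴q²)²: (p⁴q²) · p⁴ = p²q²;   (p²q²) · q² = p²q⁴
  (p⁴q²)³: (p²q⁴) · p⁴ = q⁴;   (q⁴) · q² = e
  (p⁴q²)⁴: e · p⁴ = p⁴;   (p⁴) · q² = p⁴q²

Answer: p⁴q²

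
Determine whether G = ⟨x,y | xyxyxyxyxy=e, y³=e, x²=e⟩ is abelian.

x·y = xy but y·x = yx, so x·y ≠ y·x and G is not abelian.

Answer: No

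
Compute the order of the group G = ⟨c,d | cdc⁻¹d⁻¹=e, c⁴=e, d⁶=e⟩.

Enumerate words in the generators, reducing via the relations: the distinct elements are
  {c, d, e, cd, c², c³, d², d³, d⁴, d⁵, cd², cd³, cd⁴, cd⁵, c²d, c³d, c²d², c²d³, c²d⁴, c²d⁵, c³d², c³d³, c³d⁴, c³d⁵}.
No further products give new elements, so |G| = 24.

Answer: 24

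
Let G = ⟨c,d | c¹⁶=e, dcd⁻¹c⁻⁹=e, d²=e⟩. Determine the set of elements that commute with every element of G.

An element z ∈ Z(G) iff z commutes with every generator.
For example c² is central: (c²)·c = c³ = c·(c²); (c²)·d = c²d = d·(c²).
Whereas c ∉ Z(G) since c·d = cd ≠ c⁹d = d·c.
Checking each of the 32 elements this way gives Z(G) = {e, c², c⁴, c⁶, c⁸, c¹⁰, c¹², c¹⁴}, of order 8.

Answer: {e, c², c⁴, c⁶, c⁸, c¹⁰, c¹², c¹⁴}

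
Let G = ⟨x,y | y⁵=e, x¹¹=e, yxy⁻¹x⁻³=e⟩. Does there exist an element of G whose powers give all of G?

Every cyclic group is abelian. But x·y = xy while y·x = x³y, so x·y ≠ y·x and G is not abelian. Hence G is not cyclic.

Answer: No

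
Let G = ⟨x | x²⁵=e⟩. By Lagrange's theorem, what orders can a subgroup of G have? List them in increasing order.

|G| = 25 = 5². By Lagrange's theorem the order of any subgroup divides 25; the divisors of 25 are 1, 5, 25.

Answer: 1, 5, 25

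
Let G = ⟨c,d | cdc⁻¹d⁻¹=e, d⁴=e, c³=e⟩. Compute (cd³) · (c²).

Compute (cd³) · (c²) by multiplying left to right and reducing via the relations at each step:
  (cd³) · c² = d³

Answer: d³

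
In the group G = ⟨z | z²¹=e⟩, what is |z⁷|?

Compute successive powers until reaching e:
  (z⁷)¹ = z⁷, (z⁷)² = z¹⁴, (z⁷)³ = e.
The smallest positive k with (z⁷)ᵏ = e is 3.

Answer: 3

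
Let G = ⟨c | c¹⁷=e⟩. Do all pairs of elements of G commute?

G has a single generator, so G is cyclic and hence abelian.

Answer: Yes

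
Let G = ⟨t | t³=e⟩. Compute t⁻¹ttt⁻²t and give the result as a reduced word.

Multiply left to right, reducing at each step:
  (t²) · t = e
  e · t = t
  t · t⁻² = t²
  (t²) · t = e

Answer: e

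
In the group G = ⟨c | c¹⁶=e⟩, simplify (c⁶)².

Compute successive powers of (c⁶), reducing at each step:
  (c⁶)²: (c⁶) · c⁶ = c¹²

Answer: c¹²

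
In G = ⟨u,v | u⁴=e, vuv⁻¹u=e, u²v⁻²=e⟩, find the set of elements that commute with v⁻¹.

⟨v⁻¹⟩ ⊆ C_G(v⁻¹) since powers of v⁻¹ commute with v⁻¹; so |C_G(v⁻¹)| ≥ |⟨v⁻¹⟩| = 4.
By orbit–stabilizer, |C_G(v⁻¹)| = |G| / |conj. class of v⁻¹| = 8 / 2 = 4.
The 4 elements commuting with v⁻¹ are {e, u², v, v⁻¹}.

Answer: {e, u², v, v⁻¹}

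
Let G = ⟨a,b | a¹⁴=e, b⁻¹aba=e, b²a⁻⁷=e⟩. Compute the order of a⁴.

Compute successive powers until reaching e:
  (a⁴)¹ = a⁴, (a⁴)² = a⁸, (a⁴)³ = a¹², (a⁴)⁴ = a², (a⁴)⁵ = a⁶, (a⁴)⁶ = a¹⁰, (a⁴)⁷ = e.
The smallest positive k with (a⁴)ᵏ = e is 7.

Answer: 7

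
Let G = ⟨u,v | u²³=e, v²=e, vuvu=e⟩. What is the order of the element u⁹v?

Compute successive powers until reaching e:
  (u⁹v)¹ = u⁹v, (u⁹v)² = e.
The smallest positive k with (u⁹v)ᵏ = e is 2.

Answer: 2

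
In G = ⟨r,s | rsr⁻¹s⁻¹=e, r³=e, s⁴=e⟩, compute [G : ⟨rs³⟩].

First find ord(rs³) by computing successive powers:
  (rs³)¹ = rs³, (rs³)² = r²s², (rs³)³ = s, (rs³)⁴ = r, (rs³)⁵ = r²s³, (rs³)⁶ = s², (rs³)⁷ = rs, (rs³)⁸ = r², (rs³)⁹ = s³, (rs³)¹⁰ = rs², (rs³)¹¹ = r²s, (rs³)¹² = e.
So |⟨rs³⟩| = ord(rs³) = 12. With |G| = 12, by Lagrange [G : ⟨rs³⟩] = 12/12 = 1.

Answer: 1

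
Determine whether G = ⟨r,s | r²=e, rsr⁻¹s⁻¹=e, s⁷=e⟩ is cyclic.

|G| = 14. The element rs has order 14 (its powers give 14 distinct elements), so ⟨rs⟩ = G and G is cyclic.

Answer: Yes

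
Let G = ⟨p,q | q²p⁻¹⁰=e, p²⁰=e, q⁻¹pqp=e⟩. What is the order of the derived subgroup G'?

G' = [G, G] is generated by all commutators. The generator-pair commutators are: [p, q] = p².
The subgroup they normally generate is {e, p², p⁴, p⁶, p⁸, p¹⁰, p¹², p¹⁴, p¹⁶, p¹⁸}, of order 10.
Check: |G/G'| = 40/10 = 4 is the order of the abelianisation.

Answer: 10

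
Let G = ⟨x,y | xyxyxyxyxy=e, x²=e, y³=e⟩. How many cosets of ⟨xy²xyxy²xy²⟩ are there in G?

First find ord(xy²xyxy²xy²) by computing successive powers:
  (xy²xyxy²xy²)¹ = xy²xyxy²xy², (xy²xyxy²xy²)² = e.
So |⟨xy²xyxy²xy²⟩| = ord(xy²xyxy²xy²) = 2. With |G| = 60, by Lagrange [G : ⟨xy²xyxy²xy²⟩] = 60/2 = 30.

Answer: 30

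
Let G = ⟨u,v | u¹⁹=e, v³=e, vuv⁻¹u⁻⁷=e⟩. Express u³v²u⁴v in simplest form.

Multiply left to right, reducing at each step:
  (u³) · v² = u³v²
  (u³v²) · u⁴ = u⁹v²
  (u⁹v²) · v = u⁹

Answer: u⁹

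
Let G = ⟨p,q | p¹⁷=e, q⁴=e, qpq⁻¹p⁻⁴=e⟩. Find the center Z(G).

An element z ∈ Z(G) iff z commutes with every generator.
For example e is central: e·p = p = p·e; e·q = q = q·e.
Whereas p ∉ Z(G) since p·q = pq ≠ p⁴q = q·p.
Checking each of the 68 elements this way gives Z(G) = {e}, of order 1.

Answer: {e}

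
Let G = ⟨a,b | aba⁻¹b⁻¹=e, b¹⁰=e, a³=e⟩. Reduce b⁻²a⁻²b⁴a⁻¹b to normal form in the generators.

Multiply left to right, reducing at each step:
  (b⁸) · a⁻² = ab⁸
  (ab⁸) · b⁴ = ab²
  (ab²) · a⁻¹ = b²
  (b²) · b = b³

Answer: b³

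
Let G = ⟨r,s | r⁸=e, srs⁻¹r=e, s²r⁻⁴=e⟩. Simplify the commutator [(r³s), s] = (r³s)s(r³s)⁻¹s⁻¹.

[(r³s), s] = (r³s)·s·(r³s)⁻¹·s⁻¹.
  (r³s) · s = r⁷
  (r⁷) · (r³s⁻¹) = r²s⁻¹
  (r²s⁻¹) · (s⁻¹) = r⁶

Answer: r⁶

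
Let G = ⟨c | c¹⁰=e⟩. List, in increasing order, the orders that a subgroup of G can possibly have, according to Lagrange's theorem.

|G| = 10 = 2 · 5. By Lagrange's theorem the order of any subgroup divides 10; the divisors of 10 are 1, 2, 5, 10.

Answer: 1, 2, 5, 10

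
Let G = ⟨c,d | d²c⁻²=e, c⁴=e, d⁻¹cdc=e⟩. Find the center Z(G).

An element z ∈ Z(G) iff z commutes with every generator.
For example c² is central: (c²)·c = c³ = c·(c²); (c²)·d = d⁻¹ = d·(c²).
Whereas c ∉ Z(G) since c·d = cd ≠ cd⁻¹ = d·c.
Checking each of the 8 elements this way gives Z(G) = {e, c²}, of order 2.

Answer: {e, c²}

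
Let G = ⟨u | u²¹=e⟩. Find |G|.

G is generated by a single element, so G is cyclic. The relator gives u²¹ = e and no smaller power is forced to be e, so the 21 powers {e, u, u², u³, u⁴, u⁵, u⁶, u⁷, u⁸, u⁹, u²⁰, u¹², u¹³, u¹¹, u¹⁰, u¹⁴, u¹⁵, u¹⁶, u¹⁷, u¹⁸, u¹⁹} are distinct. Hence |G| = 21.

Answer: 21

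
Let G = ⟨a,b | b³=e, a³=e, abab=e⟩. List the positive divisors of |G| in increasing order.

|G| = 12 = 2² · 3. By Lagrange's theorem the order of any subgroup divides 12; the divisors of 12 are 1, 2, 3, 4, 6, 12.

Answer: 1, 2, 3, 4, 6, 12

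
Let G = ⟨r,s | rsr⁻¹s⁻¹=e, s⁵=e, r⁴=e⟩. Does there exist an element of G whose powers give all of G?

|G| = 20. The element rs has order 20 (its powers give 20 distinct elements), so ⟨rs⟩ = G and G is cyclic.

Answer: Yes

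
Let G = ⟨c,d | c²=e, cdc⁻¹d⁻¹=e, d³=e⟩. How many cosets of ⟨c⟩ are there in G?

First find ord(c) by computing successive powers:
  c¹ = c, c² = e.
So |⟨c⟩| = ord(c) = 2. With |G| = 6, by Lagrange [G : ⟨c⟩] = 6/2 = 3.

Answer: 3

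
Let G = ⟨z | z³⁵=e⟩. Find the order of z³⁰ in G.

Compute successive powers until reaching e:
  (z³⁰)¹ = z³⁰, (z³⁰)² = z²⁵, (z³⁰)³ = z²⁰, (z³⁰)⁴ = z¹⁵, (z³⁰)⁵ = z¹⁰, (z³⁰)⁶ = z⁵, (z³⁰)⁷ = e.
The smallest positive k with (z³⁰)ᵏ = e is 7.

Answer: 7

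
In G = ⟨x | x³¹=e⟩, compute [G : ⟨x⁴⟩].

First find ord(x⁴) by computing successive powers:
  (x⁴)¹ = x⁴, (x⁴)² = x⁸, (x⁴)³ = x¹², (x⁴)⁴ = x¹⁶, (x⁴)⁵ = x²⁰, (x⁴)⁶ = x²⁴, (x⁴)⁷ = x²⁸, (x⁴)⁸ = x, (x⁴)⁹ = x⁵, (x⁴)¹⁰ = x⁹, (x⁴)¹¹ = x¹³, (x⁴)¹² = x¹⁷, (x⁴)¹³ = x²¹, (x⁴)¹⁴ = x²⁵, (x⁴)¹⁵ = x²⁹, (x⁴)¹⁶ = x², (x⁴)¹⁷ = x⁶, (x⁴)¹⁸ = x¹⁰, (x⁴)¹⁹ = x¹⁴, (x⁴)²⁰ = x¹⁸, (x⁴)²¹ = x²², (x⁴)²² = x²⁶, (x⁴)²³ = x³⁰, (x⁴)²⁴ = x³, (x⁴)²⁵ = x⁷, (x⁴)²⁶ = x¹¹, (x⁴)²⁷ = x¹⁵, (x⁴)²⁸ = x¹⁹, (x⁴)²⁹ = x²³, (x⁴)³⁰ = x²⁷, (x⁴)³¹ = e.
So |⟨x⁴⟩| = ord(x⁴) = 31. With |G| = 31, by Lagrange [G : ⟨x⁴⟩] = 31/31 = 1.

Answer: 1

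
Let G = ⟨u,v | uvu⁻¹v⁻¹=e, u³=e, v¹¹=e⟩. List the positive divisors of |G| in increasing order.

|G| = 33 = 3 · 11. By Lagrange's theorem the order of any subgroup divides 33; the divisors of 33 are 1, 3, 11, 33.

Answer: 1, 3, 11, 33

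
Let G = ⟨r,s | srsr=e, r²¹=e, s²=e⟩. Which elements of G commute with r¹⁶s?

⟨r¹⁶s⟩ ⊆ C_G(r¹⁶s) since powers of r¹⁶s commute with r¹⁶s; so |C_G(r¹⁶s)| ≥ |⟨r¹⁶s⟩| = 2.
By orbit–stabilizer, |C_G(r¹⁶s)| = |G| / |conj. class of r¹⁶s| = 42 / 21 = 2.
The 2 elements commuting with r¹⁶s are {e, r¹⁶s}.

Answer: {e, r¹⁶s}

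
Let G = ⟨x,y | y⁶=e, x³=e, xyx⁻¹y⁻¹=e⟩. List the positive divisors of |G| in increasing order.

|G| = 18 = 2 · 3². By Lagrange's theorem the order of any subgroup divides 18; the divisors of 18 are 1, 2, 3, 6, 9, 18.

Answer: 1, 2, 3, 6, 9, 18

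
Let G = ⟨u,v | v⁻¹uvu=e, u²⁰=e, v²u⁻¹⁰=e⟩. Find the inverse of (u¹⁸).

The order of (u¹⁸) is 10 (smallest k with (u¹⁸)ᵏ = e), so (u¹⁸)⁻¹ = (u¹⁸)⁹ = u².
Check: (u¹⁸) · (u²) → (u¹⁸) · u² = e, giving e as required.

Answer: u²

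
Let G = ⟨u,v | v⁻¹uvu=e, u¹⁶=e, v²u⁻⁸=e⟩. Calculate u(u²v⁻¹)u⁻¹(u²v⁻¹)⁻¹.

[u, (u²v⁻¹)] = u·(u²v⁻¹)·u⁻¹·(u²v⁻¹)⁻¹.
  u · (u²v⁻¹) = u³v⁻¹
  (u³v⁻¹) · (u¹⁵) = u⁴v⁻¹
  (u⁴v⁻¹) · (u²v) = u²

Answer: u²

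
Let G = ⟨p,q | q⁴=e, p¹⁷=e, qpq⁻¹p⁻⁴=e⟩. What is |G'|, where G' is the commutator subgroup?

G' = [G, G] is generated by all commutators. The generator-pair commutators are: [p, q] = p¹⁴.
The subgroup they normally generate is {e, p, p², p³, p⁴, p⁵, p⁶, p⁷, p⁸, p⁹, p¹⁰, p¹¹, p¹², p¹³, p¹⁴, p¹⁵, p¹⁶}, of order 17.
Check: |G/G'| = 68/17 = 4 is the order of the abelianisation.

Answer: 17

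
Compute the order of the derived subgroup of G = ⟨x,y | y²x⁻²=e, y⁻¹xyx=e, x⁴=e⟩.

G' = [G, G] is generated by all commutators. The generator-pair commutators are: [x, y] = x².
The subgroup they normally generate is {e, x²}, of order 2.
Check: |G/G'| = 8/2 = 4 is the order of the abelianisation.

Answer: 2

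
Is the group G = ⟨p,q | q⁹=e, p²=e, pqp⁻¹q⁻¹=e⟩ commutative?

Each pair of generators commutes: p·q = pq = q·p. Since the generators pairwise commute, every element of G commutes with every other, so G is abelian.

Answer: Yes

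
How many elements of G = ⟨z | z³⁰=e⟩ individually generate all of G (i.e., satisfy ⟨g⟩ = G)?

G is cyclic of order 30. An element generates G iff its order is 30, and a cyclic group of order 30 has exactly φ(30) = 8 such elements.

Answer: 8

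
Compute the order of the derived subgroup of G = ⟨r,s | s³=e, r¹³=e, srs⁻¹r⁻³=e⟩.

G' = [G, G] is generated by all commutators. The generator-pair commutators are: [r, s] = r¹¹.
The subgroup they normally generate is {e, r, r², r³, r⁴, r⁵, r⁶, r⁷, r⁸, r⁹, r¹⁰, r¹¹, r¹²}, of order 13.
Check: |G/G'| = 39/13 = 3 is the order of the abelianisation.

Answer: 13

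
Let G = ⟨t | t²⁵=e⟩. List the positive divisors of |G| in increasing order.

|G| = 25 = 5². By Lagrange's theorem the order of any subgroup divides 25; the divisors of 25 are 1, 5, 25.

Answer: 1, 5, 25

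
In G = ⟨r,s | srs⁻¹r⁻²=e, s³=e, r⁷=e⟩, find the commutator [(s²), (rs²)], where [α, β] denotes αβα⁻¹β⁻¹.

[(s²), (rs²)] = (s²)·(rs²)·(s²)⁻¹·(rs²)⁻¹.
  (s²) · (rs²) = r⁴s
  (r⁴s) · s = r⁴s²
  (r⁴s²) · (r⁵s) = r³

Answer: r³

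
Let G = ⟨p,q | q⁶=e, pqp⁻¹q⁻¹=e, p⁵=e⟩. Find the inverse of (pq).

The order of (pq) is 30 (smallest k with (pq)ᵏ = e), so (pq)⁻¹ = (pq)²⁹ = p⁴q⁵.
Check: (pq) · (p⁴q⁵) → (pq) · p⁴ = q;   q · q⁵ = e, giving e as required.

Answer: p⁴q⁵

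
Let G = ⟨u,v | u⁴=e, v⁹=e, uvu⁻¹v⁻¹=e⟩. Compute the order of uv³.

Compute successive powers until reaching e:
  (uv³)¹ = uv³, (uv³)² = u²v⁶, (uv³)³ = u³, (uv³)⁴ = v³, (uv³)⁵ = uv⁶, (uv³)⁶ = u², (uv³)⁷ = u³v³, (uv³)⁸ = v⁶, (uv³)⁹ = u, (uv³)¹⁰ = u²v³, (uv³)¹¹ = u³v⁶, (uv³)¹² = e.
The smallest positive k with (uv³)ᵏ = e is 12.

Answer: 12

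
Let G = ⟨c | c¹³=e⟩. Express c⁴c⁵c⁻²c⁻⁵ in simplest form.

Multiply left to right, reducing at each step:
  (c⁴) · c⁵ = c⁹
  (c⁹) · c⁻² = c⁷
  (c⁷) · c⁻⁵ = c²

Answer: c²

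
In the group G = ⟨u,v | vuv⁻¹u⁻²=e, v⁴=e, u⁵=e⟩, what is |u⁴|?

Compute successive powers until reaching e:
  (u⁴)¹ = u⁴, (u⁴)² = u³, (u⁴)³ = u², (u⁴)⁴ = u, (u⁴)⁵ = e.
The smallest positive k with (u⁴)ᵏ = e is 5.

Answer: 5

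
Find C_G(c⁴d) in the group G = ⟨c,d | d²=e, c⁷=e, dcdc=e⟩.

⟨c⁴d⟩ ⊆ C_G(c⁴d) since powers of c⁴d commute with c⁴d; so |C_G(c⁴d)| ≥ |⟨c⁴d⟩| = 2.
By orbit–stabilizer, |C_G(c⁴d)| = |G| / |conj. class of c⁴d| = 14 / 7 = 2.
The 2 elements commuting with c⁴d are {e, c⁴d}.

Answer: {e, c⁴d}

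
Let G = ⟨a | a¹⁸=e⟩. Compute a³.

Compute successive powers of a, reducing at each step:
  a²: a · a = a²
  a³: (a²) · a = a³

Answer: a³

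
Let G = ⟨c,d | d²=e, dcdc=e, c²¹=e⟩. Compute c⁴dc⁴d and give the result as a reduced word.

Multiply left to right, reducing at each step:
  (c⁴) · d = c⁴d
  (c⁴d) · c⁴ = d
  d · d = e

Answer: e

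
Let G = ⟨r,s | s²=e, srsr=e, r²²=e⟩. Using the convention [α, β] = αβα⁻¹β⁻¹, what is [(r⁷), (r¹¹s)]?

[(r⁷), (r¹¹s)] = (r⁷)·(r¹¹s)·(r⁷)⁻¹·(r¹¹s)⁻¹.
  (r⁷) · (r¹¹s) = r¹⁸s
  (r¹⁸s) · (r¹⁵) = r³s
  (r³s) · (r¹¹s) = r¹⁴

Answer: r¹⁴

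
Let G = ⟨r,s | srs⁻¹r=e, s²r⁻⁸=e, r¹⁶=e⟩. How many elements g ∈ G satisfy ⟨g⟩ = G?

⟨g⟩ = G would require ord(g) = |G| = 32, but the maximum element order in G is 16 < 32. So G is not cyclic and no single element generates it: the count is 0.

Answer: 0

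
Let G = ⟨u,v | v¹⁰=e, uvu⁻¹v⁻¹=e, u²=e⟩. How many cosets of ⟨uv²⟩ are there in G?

First find ord(uv²) by computing successive powers:
  (uv²)¹ = uv², (uv²)² = v⁴, (uv²)³ = uv⁶, (uv²)⁴ = v⁸, (uv²)⁵ = u, (uv²)⁶ = v², (uv²)⁷ = uv⁴, (uv²)⁸ = v⁶, (uv²)⁹ = uv⁸, (uv²)¹⁰ = e.
So |⟨uv²⟩| = ord(uv²) = 10. With |G| = 20, by Lagrange [G : ⟨uv²⟩] = 20/10 = 2.

Answer: 2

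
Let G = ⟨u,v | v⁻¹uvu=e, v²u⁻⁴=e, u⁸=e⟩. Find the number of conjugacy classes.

The conjugacy classes (representative and size) are:
  [e] (size 1), [u⁷] (size 2), [u⁶] (size 2), [u³] (size 2), [u⁴] (size 1), [u²v⁻¹] (size 4), [u³v⁻¹] (size 4).
Class equation: 1 + 2 + 2 + 2 + 1 + 4 + 4 = 16 = |G|. So G has 7 conjugacy classes.

Answer: 7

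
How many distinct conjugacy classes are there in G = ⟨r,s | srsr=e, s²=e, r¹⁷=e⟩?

The conjugacy classes (representative and size) are:
  [e] (size 1), [r¹⁶] (size 2), [r²] (size 2), [r³] (size 2), [r¹³] (size 2), [r¹²] (size 2), [r⁶] (size 2), [r¹⁰] (size 2), [r⁹] (size 2), [r⁷s] (size 17).
Class equation: 1 + 2 + 2 + 2 + 2 + 2 + 2 + 2 + 2 + 17 = 34 = |G|. So G has 10 conjugacy classes.

Answer: 10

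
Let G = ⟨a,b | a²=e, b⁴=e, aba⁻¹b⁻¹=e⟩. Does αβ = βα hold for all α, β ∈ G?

Each pair of generators commutes: a·b = ab = b·a. Since the generators pairwise commute, every element of G commutes with every other, so G is abelian.

Answer: Yes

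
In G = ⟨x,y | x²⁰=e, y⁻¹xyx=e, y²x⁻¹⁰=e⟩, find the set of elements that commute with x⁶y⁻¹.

⟨x⁶y⁻¹⟩ ⊆ C_G(x⁶y⁻¹) since powers of x⁶y⁻¹ commute with x⁶y⁻¹; so |C_G(x⁶y⁻¹)| ≥ |⟨x⁶y⁻¹⟩| = 4.
By orbit–stabilizer, |C_G(x⁶y⁻¹)| = |G| / |conj. class of x⁶y⁻¹| = 40 / 10 = 4.
The 4 elements commuting with x⁶y⁻¹ are {e, x¹⁰, x⁶y, x⁶y⁻¹}.

Answer: {e, x¹⁰, x⁶y, x⁶y⁻¹}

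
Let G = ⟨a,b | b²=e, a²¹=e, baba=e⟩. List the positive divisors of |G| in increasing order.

|G| = 42 = 2 · 3 · 7. By Lagrange's theorem the order of any subgroup divides 42; the divisors of 42 are 1, 2, 3, 6, 7, 14, 21, 42.

Answer: 1, 2, 3, 6, 7, 14, 21, 42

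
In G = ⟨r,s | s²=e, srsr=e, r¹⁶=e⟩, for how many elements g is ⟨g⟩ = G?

⟨g⟩ = G would require ord(g) = |G| = 32, but the maximum element order in G is 16 < 32. So G is not cyclic and no single element generates it: the count is 0.

Answer: 0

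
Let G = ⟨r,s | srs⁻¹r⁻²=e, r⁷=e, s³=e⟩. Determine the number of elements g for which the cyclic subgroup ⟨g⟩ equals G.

⟨g⟩ = G would require ord(g) = |G| = 21, but the maximum element order in G is 7 < 21. So G is not cyclic and no single element generates it: the count is 0.

Answer: 0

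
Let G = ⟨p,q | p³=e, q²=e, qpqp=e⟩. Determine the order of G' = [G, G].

G' = [G, G] is generated by all commutators. The generator-pair commutators are: [p, q] = p².
The subgroup they normally generate is {e, p, p²}, of order 3.
Check: |G/G'| = 6/3 = 2 is the order of the abelianisation.

Answer: 3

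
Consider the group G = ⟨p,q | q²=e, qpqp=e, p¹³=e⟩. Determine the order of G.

Enumerate words in the generators, reducing via the relations: the distinct elements are
  {e, p, q, pq, p², p³, p⁴, p⁵, p⁶, p⁷, p⁸, p⁹, p²q, p³q, p¹², p¹¹, p¹⁰, p⁴q, p⁵q, p⁶q, p⁷q, p⁸q, p⁹q, p¹²q, p¹¹q, p¹⁰q}.
No further products give new elements, so |G| = 26.

Answer: 26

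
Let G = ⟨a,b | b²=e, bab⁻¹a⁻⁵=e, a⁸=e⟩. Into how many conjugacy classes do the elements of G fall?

The conjugacy classes (representative and size) are:
  [e] (size 1), [a⁵] (size 2), [a²] (size 1), [a⁷] (size 2), [a⁴] (size 1), [a⁶] (size 1), [b] (size 2), [a⁵b] (size 2), [a²b] (size 2), [a³b] (size 2).
Class equation: 1 + 2 + 1 + 2 + 1 + 1 + 2 + 2 + 2 + 2 = 16 = |G|. So G has 10 conjugacy classes.

Answer: 10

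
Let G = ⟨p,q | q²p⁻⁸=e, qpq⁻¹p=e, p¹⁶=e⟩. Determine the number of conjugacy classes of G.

The conjugacy classes (representative and size) are:
  [e] (size 1), [p] (size 2), [p¹⁴] (size 2), [p¹³] (size 2), [p¹²] (size 2), [p⁵] (size 2), [p¹⁰] (size 2), [p⁷] (size 2), [p⁸] (size 1), [q⁻¹] (size 8), [p⁷q⁻¹] (size 8).
Class equation: 1 + 2 + 2 + 2 + 2 + 2 + 2 + 2 + 1 + 8 + 8 = 32 = |G|. So G has 11 conjugacy classes.

Answer: 11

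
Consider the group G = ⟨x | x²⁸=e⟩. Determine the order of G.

G is generated by a single element, so G is cyclic. The relator gives x²⁸ = e and no smaller power is forced to be e, so the 28 powers {e, x, x², x³, x⁴, x⁵, x⁶, x⁷, x⁸, x⁹, x²², x²³, x²¹, x²⁰, x²⁴, x²⁵, x²⁶, x²⁷, x¹², x¹³, x¹¹, x¹⁰, x¹⁴, x¹⁵, x¹⁶, x¹⁷, x¹⁸, x¹⁹} are distinct. Hence |G| = 28.

Answer: 28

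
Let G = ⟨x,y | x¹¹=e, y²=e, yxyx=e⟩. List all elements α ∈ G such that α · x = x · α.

⟨x⟩ ⊆ C_G(x) since powers of x commute with x; so |C_G(x)| ≥ |⟨x⟩| = 11.
By orbit–stabilizer, |C_G(x)| = |G| / |conj. class of x| = 22 / 2 = 11.
The 11 elements commuting with x are {e, x, x², x³, x⁴, x⁵, x⁶, x⁷, x⁸, x⁹, x¹⁰}.

Answer: {e, x, x², x³, x⁴, x⁵, x⁶, x⁷, x⁸, x⁹, x¹⁰}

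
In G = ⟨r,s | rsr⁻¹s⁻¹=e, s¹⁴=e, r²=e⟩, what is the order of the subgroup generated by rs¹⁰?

|⟨rs¹⁰⟩| equals the order of rs¹⁰. Compute successive powers until reaching e:
  (rs¹⁰)¹ = rs¹⁰, (rs¹⁰)² = s⁶, (rs¹⁰)³ = rs², (rs¹⁰)⁴ = s¹², (rs¹⁰)⁵ = rs⁸, (rs¹⁰)⁶ = s⁴, (rs¹⁰)⁷ = r, (rs¹⁰)⁸ = s¹⁰, (rs¹⁰)⁹ = rs⁶, (rs¹⁰)¹⁰ = s², (rs¹⁰)¹¹ = rs¹², (rs¹⁰)¹² = s⁸, (rs¹⁰)¹³ = rs⁴, (rs¹⁰)¹⁴ = e.
The smallest positive k with (rs¹⁰)ᵏ = e is 14, so |⟨rs¹⁰⟩| = 14.

Answer: 14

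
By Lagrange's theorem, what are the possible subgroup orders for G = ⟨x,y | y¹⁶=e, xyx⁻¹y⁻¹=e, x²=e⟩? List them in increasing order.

|G| = 32 = 2⁵. By Lagrange's theorem the order of any subgroup divides 32; the divisors of 32 are 1, 2, 4, 8, 16, 32.

Answer: 1, 2, 4, 8, 16, 32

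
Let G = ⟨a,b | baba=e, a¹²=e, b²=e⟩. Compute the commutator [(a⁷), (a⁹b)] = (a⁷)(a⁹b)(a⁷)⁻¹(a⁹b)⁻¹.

[(a⁷), (a⁹b)] = (a⁷)·(a⁹b)·(a⁷)⁻¹·(a⁹b)⁻¹.
  (a⁷) · (a⁹b) = a⁴b
  (a⁴b) · (a⁵) = a¹¹b
  (a¹¹b) · (a⁹b) = a²

Answer: a²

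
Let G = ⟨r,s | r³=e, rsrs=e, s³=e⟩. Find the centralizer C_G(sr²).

⟨sr²⟩ ⊆ C_G(sr²) since powers of sr² commute with sr²; so |C_G(sr²)| ≥ |⟨sr²⟩| = 3.
By orbit–stabilizer, |C_G(sr²)| = |G| / |conj. class of sr²| = 12 / 4 = 3.
The 3 elements commuting with sr² are {e, rs², sr²}.

Answer: {e, rs², sr²}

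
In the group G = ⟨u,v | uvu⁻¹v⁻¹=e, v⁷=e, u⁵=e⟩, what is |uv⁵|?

Compute successive powers until reaching e:
  (uv⁵)¹ = uv⁵, (uv⁵)² = u²v³, (uv⁵)³ = u³v, (uv⁵)⁴ = u⁴v⁶, (uv⁵)⁵ = v⁴, (uv⁵)⁶ = uv², (uv⁵)⁷ = u², (uv⁵)⁸ = u³v⁵, (uv⁵)⁹ = u⁴v³, (uv⁵)¹⁰ = v, (uv⁵)¹¹ = uv⁶, (uv⁵)¹² = u²v⁴, (uv⁵)¹³ = u³v², (uv⁵)¹⁴ = u⁴, (uv⁵)¹⁵ = v⁵, (uv⁵)¹⁶ = uv³, (uv⁵)¹⁷ = u²v, (uv⁵)¹⁸ = u³v⁶, (uv⁵)¹⁹ = u⁴v⁴, (uv⁵)²⁰ = v², (uv⁵)²¹ = u, (uv⁵)²² = u²v⁵, (uv⁵)²³ = u³v³, (uv⁵)²⁴ = u⁴v, (uv⁵)²⁵ = v⁶, (uv⁵)²⁶ = uv⁴, (uv⁵)²⁷ = u²v², (uv⁵)²⁸ = u³, (uv⁵)²⁹ = u⁴v⁵, (uv⁵)³⁰ = v³, (uv⁵)³¹ = uv, (uv⁵)³² = u²v⁶, (uv⁵)³³ = u³v⁴, (uv⁵)³⁴ = u⁴v², (uv⁵)³⁵ = e.
The smallest positive k with (uv⁵)ᵏ = e is 35.

Answer: 35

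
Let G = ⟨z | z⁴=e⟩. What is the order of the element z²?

Compute successive powers until reaching e:
  (z²)¹ = z², (z²)² = e.
The smallest positive k with (z²)ᵏ = e is 2.

Answer: 2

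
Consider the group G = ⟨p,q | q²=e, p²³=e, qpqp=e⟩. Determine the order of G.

Enumerate words in the generators, reducing via the relations: the distinct elements are
  {e, p, q, pq, p², p³, p⁴, p⁵, p⁶, p⁷, p⁸, p⁹, p²q, p²², p²¹, p²⁰, p³q, p¹², p¹³, p¹¹, p¹⁰, p¹⁴, p¹⁵, p¹⁶, p¹⁷, p¹⁸, p¹⁹, p⁴q, p⁵q, p⁶q, p⁷q, p⁸q, p⁹q, p²²q, p²¹q, p²⁰q, p¹²q, p¹³q, p¹¹q, p¹⁰q, p¹⁴q, p¹⁵q, p¹⁶q, p¹⁷q, p¹⁸q, p¹⁹q}.
No further products give new elements, so |G| = 46.

Answer: 46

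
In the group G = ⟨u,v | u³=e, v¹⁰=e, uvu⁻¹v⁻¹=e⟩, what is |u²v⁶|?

Compute successive powers until reaching e:
  (u²v⁶)¹ = u²v⁶, (u²v⁶)² = uv², (u²v⁶)³ = v⁸, (u²v⁶)⁴ = u²v⁴, (u²v⁶)⁵ = u, (u²v⁶)⁶ = v⁶, (u²v⁶)⁷ = u²v², (u²v⁶)⁸ = uv⁸, (u²v⁶)⁹ = v⁴, (u²v⁶)¹⁰ = u², (u²v⁶)¹¹ = uv⁶, (u²v⁶)¹² = v², (u²v⁶)¹³ = u²v⁸, (u²v⁶)¹⁴ = uv⁴, (u²v⁶)¹⁵ = e.
The smallest positive k with (u²v⁶)ᵏ = e is 15.

Answer: 15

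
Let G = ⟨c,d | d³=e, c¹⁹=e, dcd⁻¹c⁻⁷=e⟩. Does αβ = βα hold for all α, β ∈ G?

c·d = cd but d·c = c⁷d, so c·d ≠ d·c and G is not abelian.

Answer: No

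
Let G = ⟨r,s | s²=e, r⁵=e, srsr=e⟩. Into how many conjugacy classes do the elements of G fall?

The conjugacy classes (representative and size) are:
  [e] (size 1), [r] (size 2), [r²] (size 2), [s] (size 5).
Class equation: 1 + 2 + 2 + 5 = 10 = |G|. So G has 4 conjugacy classes.

Answer: 4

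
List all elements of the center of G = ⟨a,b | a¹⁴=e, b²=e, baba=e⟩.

An element z ∈ Z(G) iff z commutes with every generator.
For example a⁷ is central: (a⁷)·a = a⁸ = a·(a⁷); (a⁷)·b = a⁷b = b·(a⁷).
Whereas a ∉ Z(G) since a·b = ab ≠ a¹³b = b·a.
Checking each of the 28 elements this way gives Z(G) = {e, a⁷}, of order 2.

Answer: {e, a⁷}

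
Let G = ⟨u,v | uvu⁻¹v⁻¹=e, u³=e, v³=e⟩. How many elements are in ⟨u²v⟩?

|⟨u²v⟩| equals the order of u²v. Compute successive powers until reaching e:
  (u²v)¹ = u²v, (u²v)² = uv², (u²v)³ = e.
The smallest positive k with (u²v)ᵏ = e is 3, so |⟨u²v⟩| = 3.

Answer: 3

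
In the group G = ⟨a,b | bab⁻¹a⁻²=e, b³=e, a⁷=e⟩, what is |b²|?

Compute successive powers until reaching e:
  (b²)¹ = b², (b²)² = b, (b²)³ = e.
The smallest positive k with (b²)ᵏ = e is 3.

Answer: 3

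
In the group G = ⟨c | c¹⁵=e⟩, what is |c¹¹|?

Compute successive powers until reaching e:
  (c¹¹)¹ = c¹¹, (c¹¹)² = c⁷, (c¹¹)³ = c³, (c¹¹)⁴ = c¹⁴, (c¹¹)⁵ = c¹⁰, (c¹¹)⁶ = c⁶, (c¹¹)⁷ = c², (c¹¹)⁸ = c¹³, (c¹¹)⁹ = c⁹, (c¹¹)¹⁰ = c⁵, (c¹¹)¹¹ = c, (c¹¹)¹² = c¹², (c¹¹)¹³ = c⁸, (c¹¹)¹⁴ = c⁴, (c¹¹)¹⁵ = e.
The smallest positive k with (c¹¹)ᵏ = e is 15.

Answer: 15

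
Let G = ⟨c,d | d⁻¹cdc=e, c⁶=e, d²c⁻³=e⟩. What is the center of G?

An element z ∈ Z(G) iff z commutes with every generator.
For example c³ is central: (c³)·c = c⁴ = c·(c³); (c³)·d = d⁻¹ = d·(c³).
Whereas c ∉ Z(G) since c·d = cd ≠ c²d⁻¹ = d·c.
Checking each of the 12 elements this way gives Z(G) = {e, c³}, of order 2.

Answer: {e, c³}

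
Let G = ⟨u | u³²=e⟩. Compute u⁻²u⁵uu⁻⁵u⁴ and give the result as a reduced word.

Multiply left to right, reducing at each step:
  (u³⁰) · u⁵ = u³
  (u³) · u = u⁴
  (u⁴) · u⁻⁵ = u³¹
  (u³¹) · u⁴ = u³

Answer: u³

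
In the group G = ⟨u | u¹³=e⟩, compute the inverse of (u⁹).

The order of (u⁹) is 13 (smallest k with (u⁹)ᵏ = e), so (u⁹)⁻¹ = (u⁹)¹² = u⁴.
Check: (u⁹) · (u⁴) → (u⁹) · u⁴ = e, giving e as required.

Answer: u⁴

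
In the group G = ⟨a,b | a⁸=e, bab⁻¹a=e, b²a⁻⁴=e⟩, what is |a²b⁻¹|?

Compute successive powers until reaching e:
  (a²b⁻¹)¹ = a²b⁻¹, (a²b⁻¹)² = a⁴, (a²b⁻¹)³ = a²b, (a²b⁻¹)⁴ = e.
The smallest positive k with (a²b⁻¹)ᵏ = e is 4.

Answer: 4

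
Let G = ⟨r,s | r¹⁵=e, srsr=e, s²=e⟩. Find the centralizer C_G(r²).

⟨r²⟩ ⊆ C_G(r²) since powers of r² commute with r²; so |C_G(r²)| ≥ |⟨r²⟩| = 15.
By orbit–stabilizer, |C_G(r²)| = |G| / |conj. class of r²| = 30 / 2 = 15.
The 15 elements commuting with r² are {e, r, r², r³, r⁴, r⁵, r⁶, r⁷, r⁸, r⁹, r¹⁰, r¹¹, r¹², r¹³, r¹⁴}.

Answer: {e, r, r², r³, r⁴, r⁵, r⁶, r⁷, r⁸, r⁹, r¹⁰, r¹¹, r¹², r¹³, r¹⁴}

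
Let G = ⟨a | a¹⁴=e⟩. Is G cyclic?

|G| = 14. The element a has order 14 (its powers give 14 distinct elements), so ⟨a⟩ = G and G is cyclic.

Answer: Yes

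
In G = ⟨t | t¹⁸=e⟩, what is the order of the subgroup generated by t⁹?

|⟨t⁹⟩| equals the order of t⁹. Compute successive powers until reaching e:
  (t⁹)¹ = t⁹, (t⁹)² = e.
The smallest positive k with (t⁹)ᵏ = e is 2, so |⟨t⁹⟩| = 2.

Answer: 2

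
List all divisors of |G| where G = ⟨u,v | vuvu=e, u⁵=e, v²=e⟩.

|G| = 10 = 2 · 5. By Lagrange's theorem the order of any subgroup divides 10; the divisors of 10 are 1, 2, 5, 10.

Answer: 1, 2, 5, 10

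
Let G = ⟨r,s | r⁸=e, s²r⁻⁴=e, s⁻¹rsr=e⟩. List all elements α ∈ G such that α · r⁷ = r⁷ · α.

⟨r⁷⟩ ⊆ C_G(r⁷) since powers of r⁷ commute with r⁷; so |C_G(r⁷)| ≥ |⟨r⁷⟩| = 8.
By orbit–stabilizer, |C_G(r⁷)| = |G| / |conj. class of r⁷| = 16 / 2 = 8.
The 8 elements commuting with r⁷ are {e, r, r², r³, r⁴, r⁵, r⁶, r⁷}.

Answer: {e, r, r², r³, r⁴, r⁵, r⁶, r⁷}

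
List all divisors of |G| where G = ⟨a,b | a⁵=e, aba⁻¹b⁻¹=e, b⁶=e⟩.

|G| = 30 = 2 · 3 · 5. By Lagrange's theorem the order of any subgroup divides 30; the divisors of 30 are 1, 2, 3, 5, 6, 10, 15, 30.

Answer: 1, 2, 3, 5, 6, 10, 15, 30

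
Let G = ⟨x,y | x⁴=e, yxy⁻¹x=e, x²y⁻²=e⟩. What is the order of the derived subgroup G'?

G' = [G, G] is generated by all commutators. The generator-pair commutators are: [x, y] = x².
The subgroup they normally generate is {e, x²}, of order 2.
Check: |G/G'| = 8/2 = 4 is the order of the abelianisation.

Answer: 2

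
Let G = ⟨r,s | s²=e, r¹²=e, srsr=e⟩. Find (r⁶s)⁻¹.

The order of (r⁶s) is 2 (smallest k with (r⁶s)ᵏ = e), so (r⁶s)⁻¹ = (r⁶s)¹ = r⁶s.
Check: (r⁶s) · (r⁶s) → (r⁶s) · r⁶ = s;   s · s = e, giving e as required.

Answer: r⁶s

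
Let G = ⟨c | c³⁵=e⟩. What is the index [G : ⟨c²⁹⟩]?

First find ord(c²⁹) by computing successive powers:
  (c²⁹)¹ = c²⁹, (c²⁹)² = c²³, (c²⁹)³ = c¹⁷, (c²⁹)⁴ = c¹¹, (c²⁹)⁵ = c⁵, (c²⁹)⁶ = c³⁴, (c²⁹)⁷ = c²⁸, (c²⁹)⁸ = c²², (c²⁹)⁹ = c¹⁶, (c²⁹)¹⁰ = c¹⁰, (c²⁹)¹¹ = c⁴, (c²⁹)¹² = c³³, (c²⁹)¹³ = c²⁷, (c²⁹)¹⁴ = c²¹, (c²⁹)¹⁵ = c¹⁵, (c²⁹)¹⁶ = c⁹, (c²⁹)¹⁷ = c³, (c²⁹)¹⁸ = c³², (c²⁹)¹⁹ = c²⁶, (c²⁹)²⁰ = c²⁰, (c²⁹)²¹ = c¹⁴, (c²⁹)²² = c⁸, (c²⁹)²³ = c², (c²⁹)²⁴ = c³¹, (c²⁹)²⁵ = c²⁵, (c²⁹)²⁶ = c¹⁹, (c²⁹)²⁷ = c¹³, (c²⁹)²⁸ = c⁷, (c²⁹)²⁹ = c, (c²⁹)³⁰ = c³⁰, (c²⁹)³¹ = c²⁴, (c²⁹)³² = c¹⁸, (c²⁹)³³ = c¹², (c²⁹)³⁴ = c⁶, (c²⁹)³⁵ = e.
So |⟨c²⁹⟩| = ord(c²⁹) = 35. With |G| = 35, by Lagrange [G : ⟨c²⁹⟩] = 35/35 = 1.

Answer: 1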